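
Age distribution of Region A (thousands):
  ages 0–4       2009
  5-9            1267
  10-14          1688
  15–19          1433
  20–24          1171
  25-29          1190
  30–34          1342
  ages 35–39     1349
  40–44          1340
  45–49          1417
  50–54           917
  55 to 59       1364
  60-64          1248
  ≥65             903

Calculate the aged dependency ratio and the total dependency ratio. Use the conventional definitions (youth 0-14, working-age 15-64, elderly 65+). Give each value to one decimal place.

Old-age dependency ratio: 7.1
Total dependency ratio: 45.9

0–14: 2009 + 1267 + 1688 = 4964
15–64: 1433 + 1171 + 1190 + 1342 + 1349 + 1340 + 1417 + 917 + 1364 + 1248 = 12771
65+: 903
Old-age dependency ratio = 903 / 12771 × 100 = 7.1
Total dependency ratio = (4964 + 903) / 12771 × 100 = 5867 / 12771 × 100 = 45.9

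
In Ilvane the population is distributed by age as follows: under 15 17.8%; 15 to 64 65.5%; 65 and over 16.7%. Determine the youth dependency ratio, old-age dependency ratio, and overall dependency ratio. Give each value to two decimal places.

Youth dependency ratio = 17.8 / 65.5 × 100 = 27.18
Old-age dependency ratio = 16.7 / 65.5 × 100 = 25.50
Total dependency ratio = (17.8 + 16.7) / 65.5 × 100 = 34.5 / 65.5 × 100 = 52.67

Youth dependency ratio: 27.18
Old-age dependency ratio: 25.50
Total dependency ratio: 52.67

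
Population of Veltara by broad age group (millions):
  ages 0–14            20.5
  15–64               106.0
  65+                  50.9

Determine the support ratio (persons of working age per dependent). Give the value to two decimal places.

Support ratio = 106.0 / (20.5 + 50.9) = 106.0 / 71.4 = 1.48

Support ratio: 1.48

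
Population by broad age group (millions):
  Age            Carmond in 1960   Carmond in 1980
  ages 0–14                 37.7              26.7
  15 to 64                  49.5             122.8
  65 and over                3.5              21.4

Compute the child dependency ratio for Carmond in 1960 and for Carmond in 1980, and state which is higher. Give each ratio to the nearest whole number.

Carmond in 1960: 76
Carmond in 1980: 22
Higher: Carmond in 1960

Carmond in 1960: 37.7 / 49.5 × 100 = 76
Carmond in 1980: 26.7 / 122.8 × 100 = 22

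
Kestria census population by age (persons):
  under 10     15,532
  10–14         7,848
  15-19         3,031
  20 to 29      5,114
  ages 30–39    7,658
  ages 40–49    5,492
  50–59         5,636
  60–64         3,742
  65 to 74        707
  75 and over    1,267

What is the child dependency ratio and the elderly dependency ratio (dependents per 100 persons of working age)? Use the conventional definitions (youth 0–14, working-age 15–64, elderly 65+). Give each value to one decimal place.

Youth dependency ratio: 76.2
Old-age dependency ratio: 6.4

0–14: 15,532 + 7,848 = 23,380
15–64: 3,031 + 5,114 + 7,658 + 5,492 + 5,636 + 3,742 = 30,673
65+: 707 + 1,267 = 1,974
Youth dependency ratio = 23,380 / 30,673 × 100 = 76.2
Old-age dependency ratio = 1,974 / 30,673 × 100 = 6.4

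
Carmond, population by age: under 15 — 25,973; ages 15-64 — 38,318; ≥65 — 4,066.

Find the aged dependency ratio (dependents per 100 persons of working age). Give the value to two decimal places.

Old-age dependency ratio = 4,066 / 38,318 × 100 = 10.61

Old-age dependency ratio: 10.61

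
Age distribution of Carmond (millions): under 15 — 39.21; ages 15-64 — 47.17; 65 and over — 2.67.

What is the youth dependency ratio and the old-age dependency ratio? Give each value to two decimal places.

Youth dependency ratio = 39.21 / 47.17 × 100 = 83.12
Old-age dependency ratio = 2.67 / 47.17 × 100 = 5.66

Youth dependency ratio: 83.12
Old-age dependency ratio: 5.66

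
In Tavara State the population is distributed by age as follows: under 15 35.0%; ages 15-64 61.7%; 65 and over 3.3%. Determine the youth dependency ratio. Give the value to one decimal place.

Youth dependency ratio = 35.0 / 61.7 × 100 = 56.7

Youth dependency ratio: 56.7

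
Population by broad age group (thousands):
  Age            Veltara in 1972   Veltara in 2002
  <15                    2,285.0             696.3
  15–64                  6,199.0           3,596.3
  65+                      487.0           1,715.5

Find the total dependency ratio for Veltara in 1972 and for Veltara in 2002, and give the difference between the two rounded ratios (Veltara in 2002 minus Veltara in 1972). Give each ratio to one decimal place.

Veltara in 1972: 44.7
Veltara in 2002: 67.1
Difference: +22.4

Veltara in 1972: (2,285.0 + 487.0) / 6,199.0 × 100 = 2,772.0 / 6,199.0 × 100 = 44.7
Veltara in 2002: (696.3 + 1,715.5) / 3,596.3 × 100 = 2,411.8 / 3,596.3 × 100 = 67.1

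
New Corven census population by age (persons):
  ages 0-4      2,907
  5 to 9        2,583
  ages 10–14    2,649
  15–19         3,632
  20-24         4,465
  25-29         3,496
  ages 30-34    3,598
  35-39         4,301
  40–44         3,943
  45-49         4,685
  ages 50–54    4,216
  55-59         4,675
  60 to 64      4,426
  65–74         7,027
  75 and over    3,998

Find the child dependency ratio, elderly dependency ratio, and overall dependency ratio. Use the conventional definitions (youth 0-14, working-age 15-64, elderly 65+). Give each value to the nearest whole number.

0–14: 2,907 + 2,583 + 2,649 = 8,139
15–64: 3,632 + 4,465 + 3,496 + 3,598 + 4,301 + 3,943 + 4,685 + 4,216 + 4,675 + 4,426 = 41,437
65+: 7,027 + 3,998 = 11,025
Youth dependency ratio = 8,139 / 41,437 × 100 = 20
Old-age dependency ratio = 11,025 / 41,437 × 100 = 27
Total dependency ratio = (8,139 + 11,025) / 41,437 × 100 = 19,164 / 41,437 × 100 = 46

Youth dependency ratio: 20
Old-age dependency ratio: 27
Total dependency ratio: 46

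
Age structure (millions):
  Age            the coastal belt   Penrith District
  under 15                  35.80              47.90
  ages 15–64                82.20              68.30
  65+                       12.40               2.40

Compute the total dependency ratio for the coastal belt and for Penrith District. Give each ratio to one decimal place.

the coastal belt: (35.80 + 12.40) / 82.20 × 100 = 48.20 / 82.20 × 100 = 58.6
Penrith District: (47.90 + 2.40) / 68.30 × 100 = 50.30 / 68.30 × 100 = 73.6

the coastal belt: 58.6
Penrith District: 73.6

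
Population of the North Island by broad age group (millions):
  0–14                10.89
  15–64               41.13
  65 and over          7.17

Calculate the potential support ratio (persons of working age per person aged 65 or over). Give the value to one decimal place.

Potential support ratio = 41.13 / 7.17 = 5.7

Potential support ratio: 5.7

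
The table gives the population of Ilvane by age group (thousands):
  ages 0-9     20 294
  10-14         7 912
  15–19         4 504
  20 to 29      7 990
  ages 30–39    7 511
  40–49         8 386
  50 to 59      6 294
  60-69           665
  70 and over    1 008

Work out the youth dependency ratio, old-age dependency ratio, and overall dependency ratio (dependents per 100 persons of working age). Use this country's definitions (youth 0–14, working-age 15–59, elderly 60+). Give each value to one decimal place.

Youth dependency ratio: 81.3
Old-age dependency ratio: 4.8
Total dependency ratio: 86.1

0–14: 20 294 + 7 912 = 28 206
15–59: 4 504 + 7 990 + 7 511 + 8 386 + 6 294 = 34 685
60+: 665 + 1 008 = 1 673
Youth dependency ratio = 28 206 / 34 685 × 100 = 81.3
Old-age dependency ratio = 1 673 / 34 685 × 100 = 4.8
Total dependency ratio = (28 206 + 1 673) / 34 685 × 100 = 29 879 / 34 685 × 100 = 86.1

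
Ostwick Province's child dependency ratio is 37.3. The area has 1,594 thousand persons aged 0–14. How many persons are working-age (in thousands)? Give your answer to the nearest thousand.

Youth dependency ratio = youth / working-age × 100
37.3 = 1,594 / W × 100
⇒ 4,273

Working-age: 4,273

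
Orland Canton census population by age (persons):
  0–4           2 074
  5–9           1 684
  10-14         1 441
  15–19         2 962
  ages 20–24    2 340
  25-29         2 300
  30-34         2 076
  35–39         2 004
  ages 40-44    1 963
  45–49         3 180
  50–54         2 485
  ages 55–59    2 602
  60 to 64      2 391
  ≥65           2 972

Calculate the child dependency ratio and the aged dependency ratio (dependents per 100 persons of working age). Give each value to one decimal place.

0–14: 2 074 + 1 684 + 1 441 = 5 199
15–64: 2 962 + 2 340 + 2 300 + 2 076 + 2 004 + 1 963 + 3 180 + 2 485 + 2 602 + 2 391 = 24 303
65+: 2 972
Youth dependency ratio = 5 199 / 24 303 × 100 = 21.4
Old-age dependency ratio = 2 972 / 24 303 × 100 = 12.2

Youth dependency ratio: 21.4
Old-age dependency ratio: 12.2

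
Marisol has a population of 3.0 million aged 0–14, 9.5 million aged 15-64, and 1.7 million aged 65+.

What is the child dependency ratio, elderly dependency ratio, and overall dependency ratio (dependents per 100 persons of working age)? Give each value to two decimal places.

Youth dependency ratio = 3.0 / 9.5 × 100 = 31.58
Old-age dependency ratio = 1.7 / 9.5 × 100 = 17.89
Total dependency ratio = (3.0 + 1.7) / 9.5 × 100 = 4.7 / 9.5 × 100 = 49.47

Youth dependency ratio: 31.58
Old-age dependency ratio: 17.89
Total dependency ratio: 49.47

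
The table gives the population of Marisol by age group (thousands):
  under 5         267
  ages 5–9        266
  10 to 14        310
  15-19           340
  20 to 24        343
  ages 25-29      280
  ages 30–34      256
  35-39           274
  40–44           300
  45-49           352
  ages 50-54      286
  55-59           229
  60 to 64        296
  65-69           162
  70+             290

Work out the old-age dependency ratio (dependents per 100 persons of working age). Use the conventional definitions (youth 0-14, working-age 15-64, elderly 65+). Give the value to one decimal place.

0–14: 267 + 266 + 310 = 843
15–64: 340 + 343 + 280 + 256 + 274 + 300 + 352 + 286 + 229 + 296 = 2956
65+: 162 + 290 = 452
Old-age dependency ratio = 452 / 2956 × 100 = 15.3

Old-age dependency ratio: 15.3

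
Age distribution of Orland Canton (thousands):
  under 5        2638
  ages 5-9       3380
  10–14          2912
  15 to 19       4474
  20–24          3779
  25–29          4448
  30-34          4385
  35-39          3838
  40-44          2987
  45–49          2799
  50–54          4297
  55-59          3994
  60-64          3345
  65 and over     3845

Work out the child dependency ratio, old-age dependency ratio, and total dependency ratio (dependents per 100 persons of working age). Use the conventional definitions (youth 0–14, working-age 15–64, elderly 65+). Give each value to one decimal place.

Youth dependency ratio: 23.3
Old-age dependency ratio: 10.0
Total dependency ratio: 33.3

0–14: 2638 + 3380 + 2912 = 8930
15–64: 4474 + 3779 + 4448 + 4385 + 3838 + 2987 + 2799 + 4297 + 3994 + 3345 = 38346
65+: 3845
Youth dependency ratio = 8930 / 38346 × 100 = 23.3
Old-age dependency ratio = 3845 / 38346 × 100 = 10.0
Total dependency ratio = (8930 + 3845) / 38346 × 100 = 12775 / 38346 × 100 = 33.3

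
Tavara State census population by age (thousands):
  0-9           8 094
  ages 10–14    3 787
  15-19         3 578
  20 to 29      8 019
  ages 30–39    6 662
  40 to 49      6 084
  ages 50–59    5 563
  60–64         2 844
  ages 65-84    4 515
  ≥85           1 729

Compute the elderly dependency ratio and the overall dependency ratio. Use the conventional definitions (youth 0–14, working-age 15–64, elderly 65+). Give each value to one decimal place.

0–14: 8 094 + 3 787 = 11 881
15–64: 3 578 + 8 019 + 6 662 + 6 084 + 5 563 + 2 844 = 32 750
65+: 4 515 + 1 729 = 6 244
Old-age dependency ratio = 6 244 / 32 750 × 100 = 19.1
Total dependency ratio = (11 881 + 6 244) / 32 750 × 100 = 18 125 / 32 750 × 100 = 55.3

Old-age dependency ratio: 19.1
Total dependency ratio: 55.3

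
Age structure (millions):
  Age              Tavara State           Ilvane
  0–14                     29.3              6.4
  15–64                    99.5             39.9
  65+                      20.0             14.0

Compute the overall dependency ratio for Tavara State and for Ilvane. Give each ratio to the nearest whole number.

Tavara State: 50
Ilvane: 51

Tavara State: (29.3 + 20.0) / 99.5 × 100 = 49.3 / 99.5 × 100 = 50
Ilvane: (6.4 + 14.0) / 39.9 × 100 = 20.4 / 39.9 × 100 = 51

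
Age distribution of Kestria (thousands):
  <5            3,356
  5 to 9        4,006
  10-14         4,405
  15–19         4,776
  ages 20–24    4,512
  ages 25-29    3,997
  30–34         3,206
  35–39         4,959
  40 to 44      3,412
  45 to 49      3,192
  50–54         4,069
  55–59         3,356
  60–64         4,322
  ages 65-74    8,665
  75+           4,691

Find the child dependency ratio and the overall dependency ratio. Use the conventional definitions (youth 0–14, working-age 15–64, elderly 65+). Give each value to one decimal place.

Youth dependency ratio: 29.6
Total dependency ratio: 63.1

0–14: 3,356 + 4,006 + 4,405 = 11,767
15–64: 4,776 + 4,512 + 3,997 + 3,206 + 4,959 + 3,412 + 3,192 + 4,069 + 3,356 + 4,322 = 39,801
65+: 8,665 + 4,691 = 13,356
Youth dependency ratio = 11,767 / 39,801 × 100 = 29.6
Total dependency ratio = (11,767 + 13,356) / 39,801 × 100 = 25,123 / 39,801 × 100 = 63.1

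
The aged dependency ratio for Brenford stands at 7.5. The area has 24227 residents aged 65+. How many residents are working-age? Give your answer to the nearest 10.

Working-age: 323030

Old-age dependency ratio = elderly / working-age × 100
7.5 = 24227 / W × 100
⇒ 323030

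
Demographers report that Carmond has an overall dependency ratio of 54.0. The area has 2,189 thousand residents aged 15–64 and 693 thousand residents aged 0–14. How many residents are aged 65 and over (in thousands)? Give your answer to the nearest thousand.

Total dependency ratio = (youth + elderly) / working-age × 100
54.0 = (693 + E) / 2,189 × 100
⇒ 489

Aged 65 and over: 489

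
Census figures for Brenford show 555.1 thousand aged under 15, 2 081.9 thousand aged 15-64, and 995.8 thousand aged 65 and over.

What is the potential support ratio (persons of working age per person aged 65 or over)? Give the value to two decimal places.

Potential support ratio: 2.09

Potential support ratio = 2 081.9 / 995.8 = 2.09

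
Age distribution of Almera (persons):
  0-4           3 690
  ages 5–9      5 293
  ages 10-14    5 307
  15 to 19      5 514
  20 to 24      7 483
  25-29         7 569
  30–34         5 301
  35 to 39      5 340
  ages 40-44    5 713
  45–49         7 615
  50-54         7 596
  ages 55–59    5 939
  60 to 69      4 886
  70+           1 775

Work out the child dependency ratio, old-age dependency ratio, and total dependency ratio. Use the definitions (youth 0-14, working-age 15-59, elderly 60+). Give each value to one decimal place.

Youth dependency ratio: 24.6
Old-age dependency ratio: 11.5
Total dependency ratio: 36.1

0–14: 3 690 + 5 293 + 5 307 = 14 290
15–59: 5 514 + 7 483 + 7 569 + 5 301 + 5 340 + 5 713 + 7 615 + 7 596 + 5 939 = 58 070
60+: 4 886 + 1 775 = 6 661
Youth dependency ratio = 14 290 / 58 070 × 100 = 24.6
Old-age dependency ratio = 6 661 / 58 070 × 100 = 11.5
Total dependency ratio = (14 290 + 6 661) / 58 070 × 100 = 20 951 / 58 070 × 100 = 36.1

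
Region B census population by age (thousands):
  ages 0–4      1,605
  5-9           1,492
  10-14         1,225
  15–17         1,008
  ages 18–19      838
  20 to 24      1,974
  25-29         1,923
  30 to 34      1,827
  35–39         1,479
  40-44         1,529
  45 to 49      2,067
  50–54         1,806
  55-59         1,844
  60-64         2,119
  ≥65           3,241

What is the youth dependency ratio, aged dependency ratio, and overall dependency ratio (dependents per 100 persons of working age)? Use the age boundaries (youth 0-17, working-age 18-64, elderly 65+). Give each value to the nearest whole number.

Youth dependency ratio: 31
Old-age dependency ratio: 19
Total dependency ratio: 49

0–17: 1,605 + 1,492 + 1,225 + 1,008 = 5,330
18–64: 838 + 1,974 + 1,923 + 1,827 + 1,479 + 1,529 + 2,067 + 1,806 + 1,844 + 2,119 = 17,406
65+: 3,241
Youth dependency ratio = 5,330 / 17,406 × 100 = 31
Old-age dependency ratio = 3,241 / 17,406 × 100 = 19
Total dependency ratio = (5,330 + 3,241) / 17,406 × 100 = 8,571 / 17,406 × 100 = 49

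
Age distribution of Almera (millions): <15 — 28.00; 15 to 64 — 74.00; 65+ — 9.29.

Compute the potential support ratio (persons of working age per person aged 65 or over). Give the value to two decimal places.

Potential support ratio = 74.00 / 9.29 = 7.97

Potential support ratio: 7.97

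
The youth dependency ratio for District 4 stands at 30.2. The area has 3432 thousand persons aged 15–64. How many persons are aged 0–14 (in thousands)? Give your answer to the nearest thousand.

Youth dependency ratio = youth / working-age × 100
30.2 = Y / 3432 × 100
⇒ 1036

Aged 0–14: 1036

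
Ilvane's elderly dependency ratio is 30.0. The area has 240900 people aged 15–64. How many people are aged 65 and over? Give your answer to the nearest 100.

Old-age dependency ratio = elderly / working-age × 100
30.0 = E / 240900 × 100
⇒ 72300

Aged 65 and over: 72300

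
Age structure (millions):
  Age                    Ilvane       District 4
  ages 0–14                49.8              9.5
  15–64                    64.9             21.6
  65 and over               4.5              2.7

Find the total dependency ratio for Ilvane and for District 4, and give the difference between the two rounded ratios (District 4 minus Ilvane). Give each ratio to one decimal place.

Ilvane: (49.8 + 4.5) / 64.9 × 100 = 54.3 / 64.9 × 100 = 83.7
District 4: (9.5 + 2.7) / 21.6 × 100 = 12.2 / 21.6 × 100 = 56.5

Ilvane: 83.7
District 4: 56.5
Difference: -27.2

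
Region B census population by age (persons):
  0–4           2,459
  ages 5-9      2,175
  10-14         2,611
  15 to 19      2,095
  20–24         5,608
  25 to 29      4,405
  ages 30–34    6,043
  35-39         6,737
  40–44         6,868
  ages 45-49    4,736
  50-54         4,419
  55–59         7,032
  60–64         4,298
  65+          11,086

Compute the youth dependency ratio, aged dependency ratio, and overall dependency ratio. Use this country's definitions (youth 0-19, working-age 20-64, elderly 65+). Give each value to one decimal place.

Youth dependency ratio: 18.6
Old-age dependency ratio: 22.1
Total dependency ratio: 40.7

0–19: 2,459 + 2,175 + 2,611 + 2,095 = 9,340
20–64: 5,608 + 4,405 + 6,043 + 6,737 + 6,868 + 4,736 + 4,419 + 7,032 + 4,298 = 50,146
65+: 11,086
Youth dependency ratio = 9,340 / 50,146 × 100 = 18.6
Old-age dependency ratio = 11,086 / 50,146 × 100 = 22.1
Total dependency ratio = (9,340 + 11,086) / 50,146 × 100 = 20,426 / 50,146 × 100 = 40.7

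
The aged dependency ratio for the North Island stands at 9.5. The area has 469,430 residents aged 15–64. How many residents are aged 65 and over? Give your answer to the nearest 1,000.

Old-age dependency ratio = elderly / working-age × 100
9.5 = E / 469,430 × 100
⇒ 45,000

Aged 65 and over: 45,000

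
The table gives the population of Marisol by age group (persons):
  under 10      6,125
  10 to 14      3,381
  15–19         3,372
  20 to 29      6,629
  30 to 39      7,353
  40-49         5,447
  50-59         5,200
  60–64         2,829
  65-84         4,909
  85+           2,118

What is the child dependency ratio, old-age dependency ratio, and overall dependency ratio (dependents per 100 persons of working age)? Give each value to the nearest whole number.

0–14: 6,125 + 3,381 = 9,506
15–64: 3,372 + 6,629 + 7,353 + 5,447 + 5,200 + 2,829 = 30,830
65+: 4,909 + 2,118 = 7,027
Youth dependency ratio = 9,506 / 30,830 × 100 = 31
Old-age dependency ratio = 7,027 / 30,830 × 100 = 23
Total dependency ratio = (9,506 + 7,027) / 30,830 × 100 = 16,533 / 30,830 × 100 = 54

Youth dependency ratio: 31
Old-age dependency ratio: 23
Total dependency ratio: 54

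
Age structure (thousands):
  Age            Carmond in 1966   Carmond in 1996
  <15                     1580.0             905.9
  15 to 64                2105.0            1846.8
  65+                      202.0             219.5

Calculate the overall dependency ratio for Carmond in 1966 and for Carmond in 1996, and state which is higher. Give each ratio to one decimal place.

Carmond in 1966: 84.7
Carmond in 1996: 60.9
Higher: Carmond in 1966

Carmond in 1966: (1580.0 + 202.0) / 2105.0 × 100 = 1782.0 / 2105.0 × 100 = 84.7
Carmond in 1996: (905.9 + 219.5) / 1846.8 × 100 = 1125.4 / 1846.8 × 100 = 60.9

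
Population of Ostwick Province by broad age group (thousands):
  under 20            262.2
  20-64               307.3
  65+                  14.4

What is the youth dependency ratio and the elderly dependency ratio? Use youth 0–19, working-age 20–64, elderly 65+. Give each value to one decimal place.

Youth dependency ratio: 85.3
Old-age dependency ratio: 4.7

Youth dependency ratio = 262.2 / 307.3 × 100 = 85.3
Old-age dependency ratio = 14.4 / 307.3 × 100 = 4.7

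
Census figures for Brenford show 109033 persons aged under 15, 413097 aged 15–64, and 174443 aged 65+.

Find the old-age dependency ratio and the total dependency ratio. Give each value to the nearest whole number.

Old-age dependency ratio: 42
Total dependency ratio: 69

Old-age dependency ratio = 174443 / 413097 × 100 = 42
Total dependency ratio = (109033 + 174443) / 413097 × 100 = 283476 / 413097 × 100 = 69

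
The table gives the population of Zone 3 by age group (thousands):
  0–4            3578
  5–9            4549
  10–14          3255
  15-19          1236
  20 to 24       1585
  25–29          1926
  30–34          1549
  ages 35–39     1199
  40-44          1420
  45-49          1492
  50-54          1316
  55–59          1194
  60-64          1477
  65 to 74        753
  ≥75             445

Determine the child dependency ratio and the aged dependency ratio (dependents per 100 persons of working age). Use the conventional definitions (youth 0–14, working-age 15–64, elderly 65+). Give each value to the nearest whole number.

Youth dependency ratio: 79
Old-age dependency ratio: 8

0–14: 3578 + 4549 + 3255 = 11382
15–64: 1236 + 1585 + 1926 + 1549 + 1199 + 1420 + 1492 + 1316 + 1194 + 1477 = 14394
65+: 753 + 445 = 1198
Youth dependency ratio = 11382 / 14394 × 100 = 79
Old-age dependency ratio = 1198 / 14394 × 100 = 8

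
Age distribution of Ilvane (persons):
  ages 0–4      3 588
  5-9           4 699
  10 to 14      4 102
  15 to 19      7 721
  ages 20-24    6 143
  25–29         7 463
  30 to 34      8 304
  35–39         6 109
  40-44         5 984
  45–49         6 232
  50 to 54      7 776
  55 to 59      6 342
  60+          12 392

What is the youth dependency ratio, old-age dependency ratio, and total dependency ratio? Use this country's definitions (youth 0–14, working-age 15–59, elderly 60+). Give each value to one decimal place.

0–14: 3 588 + 4 699 + 4 102 = 12 389
15–59: 7 721 + 6 143 + 7 463 + 8 304 + 6 109 + 5 984 + 6 232 + 7 776 + 6 342 = 62 074
60+: 12 392
Youth dependency ratio = 12 389 / 62 074 × 100 = 20.0
Old-age dependency ratio = 12 392 / 62 074 × 100 = 20.0
Total dependency ratio = (12 389 + 12 392) / 62 074 × 100 = 24 781 / 62 074 × 100 = 39.9

Youth dependency ratio: 20.0
Old-age dependency ratio: 20.0
Total dependency ratio: 39.9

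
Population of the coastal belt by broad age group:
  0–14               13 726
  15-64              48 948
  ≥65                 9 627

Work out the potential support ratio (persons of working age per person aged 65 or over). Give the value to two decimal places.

Potential support ratio = 48 948 / 9 627 = 5.08

Potential support ratio: 5.08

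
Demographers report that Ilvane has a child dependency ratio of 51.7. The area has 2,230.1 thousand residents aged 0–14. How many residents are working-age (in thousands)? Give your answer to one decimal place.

Youth dependency ratio = youth / working-age × 100
51.7 = 2,230.1 / W × 100
⇒ 4,313.5

Working-age: 4,313.5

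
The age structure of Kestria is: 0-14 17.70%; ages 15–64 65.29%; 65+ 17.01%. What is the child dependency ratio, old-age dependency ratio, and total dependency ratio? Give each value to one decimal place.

Youth dependency ratio = 17.70 / 65.29 × 100 = 27.1
Old-age dependency ratio = 17.01 / 65.29 × 100 = 26.1
Total dependency ratio = (17.70 + 17.01) / 65.29 × 100 = 34.71 / 65.29 × 100 = 53.2

Youth dependency ratio: 27.1
Old-age dependency ratio: 26.1
Total dependency ratio: 53.2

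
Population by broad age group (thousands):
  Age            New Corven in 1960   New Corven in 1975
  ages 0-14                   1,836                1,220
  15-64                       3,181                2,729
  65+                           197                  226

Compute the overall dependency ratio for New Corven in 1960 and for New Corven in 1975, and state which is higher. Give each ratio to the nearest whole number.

New Corven in 1960: 64
New Corven in 1975: 53
Higher: New Corven in 1960

New Corven in 1960: (1,836 + 197) / 3,181 × 100 = 2,033 / 3,181 × 100 = 64
New Corven in 1975: (1,220 + 226) / 2,729 × 100 = 1,446 / 2,729 × 100 = 53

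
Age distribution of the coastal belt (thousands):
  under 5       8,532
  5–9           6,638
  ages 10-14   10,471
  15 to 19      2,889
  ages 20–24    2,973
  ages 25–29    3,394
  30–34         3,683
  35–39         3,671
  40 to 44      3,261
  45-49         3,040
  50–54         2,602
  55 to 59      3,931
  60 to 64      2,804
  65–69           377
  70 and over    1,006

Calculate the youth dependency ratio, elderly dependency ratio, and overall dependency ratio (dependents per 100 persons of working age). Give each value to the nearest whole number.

Youth dependency ratio: 80
Old-age dependency ratio: 4
Total dependency ratio: 84

0–14: 8,532 + 6,638 + 10,471 = 25,641
15–64: 2,889 + 2,973 + 3,394 + 3,683 + 3,671 + 3,261 + 3,040 + 2,602 + 3,931 + 2,804 = 32,248
65+: 377 + 1,006 = 1,383
Youth dependency ratio = 25,641 / 32,248 × 100 = 80
Old-age dependency ratio = 1,383 / 32,248 × 100 = 4
Total dependency ratio = (25,641 + 1,383) / 32,248 × 100 = 27,024 / 32,248 × 100 = 84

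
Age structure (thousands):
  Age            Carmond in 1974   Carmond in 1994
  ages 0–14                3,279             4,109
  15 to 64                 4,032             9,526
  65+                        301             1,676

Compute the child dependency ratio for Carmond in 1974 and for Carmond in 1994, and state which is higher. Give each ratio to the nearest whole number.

Carmond in 1974: 81
Carmond in 1994: 43
Higher: Carmond in 1974

Carmond in 1974: 3,279 / 4,032 × 100 = 81
Carmond in 1994: 4,109 / 9,526 × 100 = 43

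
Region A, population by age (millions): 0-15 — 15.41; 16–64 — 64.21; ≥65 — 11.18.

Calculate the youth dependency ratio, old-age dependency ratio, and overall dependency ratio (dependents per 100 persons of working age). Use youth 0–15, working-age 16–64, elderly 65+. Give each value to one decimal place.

Youth dependency ratio = 15.41 / 64.21 × 100 = 24.0
Old-age dependency ratio = 11.18 / 64.21 × 100 = 17.4
Total dependency ratio = (15.41 + 11.18) / 64.21 × 100 = 26.59 / 64.21 × 100 = 41.4

Youth dependency ratio: 24.0
Old-age dependency ratio: 17.4
Total dependency ratio: 41.4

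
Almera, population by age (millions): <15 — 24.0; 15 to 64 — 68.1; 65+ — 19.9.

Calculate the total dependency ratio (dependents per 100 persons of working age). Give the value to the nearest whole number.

Total dependency ratio = (24.0 + 19.9) / 68.1 × 100 = 43.9 / 68.1 × 100 = 64

Total dependency ratio: 64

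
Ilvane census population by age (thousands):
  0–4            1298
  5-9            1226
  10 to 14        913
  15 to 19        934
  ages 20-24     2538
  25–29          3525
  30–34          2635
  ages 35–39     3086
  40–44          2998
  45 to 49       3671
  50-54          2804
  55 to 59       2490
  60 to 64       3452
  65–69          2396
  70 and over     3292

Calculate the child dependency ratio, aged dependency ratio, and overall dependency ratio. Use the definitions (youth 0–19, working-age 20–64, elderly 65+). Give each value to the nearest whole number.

0–19: 1298 + 1226 + 913 + 934 = 4371
20–64: 2538 + 3525 + 2635 + 3086 + 2998 + 3671 + 2804 + 2490 + 3452 = 27199
65+: 2396 + 3292 = 5688
Youth dependency ratio = 4371 / 27199 × 100 = 16
Old-age dependency ratio = 5688 / 27199 × 100 = 21
Total dependency ratio = (4371 + 5688) / 27199 × 100 = 10059 / 27199 × 100 = 37

Youth dependency ratio: 16
Old-age dependency ratio: 21
Total dependency ratio: 37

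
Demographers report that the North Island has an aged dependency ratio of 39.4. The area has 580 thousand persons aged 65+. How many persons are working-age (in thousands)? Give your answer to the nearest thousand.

Working-age: 1,472

Old-age dependency ratio = elderly / working-age × 100
39.4 = 580 / W × 100
⇒ 1,472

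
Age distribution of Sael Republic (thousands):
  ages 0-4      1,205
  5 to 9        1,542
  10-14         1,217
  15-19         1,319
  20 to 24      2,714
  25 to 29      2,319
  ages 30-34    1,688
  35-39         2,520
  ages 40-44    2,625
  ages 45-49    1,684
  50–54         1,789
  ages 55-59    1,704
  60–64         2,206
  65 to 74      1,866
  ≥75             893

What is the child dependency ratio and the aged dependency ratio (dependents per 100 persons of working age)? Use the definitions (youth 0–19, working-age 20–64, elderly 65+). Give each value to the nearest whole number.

0–19: 1,205 + 1,542 + 1,217 + 1,319 = 5,283
20–64: 2,714 + 2,319 + 1,688 + 2,520 + 2,625 + 1,684 + 1,789 + 1,704 + 2,206 = 19,249
65+: 1,866 + 893 = 2,759
Youth dependency ratio = 5,283 / 19,249 × 100 = 27
Old-age dependency ratio = 2,759 / 19,249 × 100 = 14

Youth dependency ratio: 27
Old-age dependency ratio: 14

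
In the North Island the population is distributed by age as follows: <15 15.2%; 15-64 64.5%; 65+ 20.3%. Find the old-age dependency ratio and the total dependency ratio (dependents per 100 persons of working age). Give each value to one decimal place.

Old-age dependency ratio = 20.3 / 64.5 × 100 = 31.5
Total dependency ratio = (15.2 + 20.3) / 64.5 × 100 = 35.5 / 64.5 × 100 = 55.0

Old-age dependency ratio: 31.5
Total dependency ratio: 55.0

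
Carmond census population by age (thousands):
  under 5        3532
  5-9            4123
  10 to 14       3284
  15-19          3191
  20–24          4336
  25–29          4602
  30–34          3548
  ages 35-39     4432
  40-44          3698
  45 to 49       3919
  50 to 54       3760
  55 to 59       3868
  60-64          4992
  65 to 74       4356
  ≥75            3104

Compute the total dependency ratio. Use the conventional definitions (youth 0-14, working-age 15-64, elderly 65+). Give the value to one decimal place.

Total dependency ratio: 45.6

0–14: 3532 + 4123 + 3284 = 10939
15–64: 3191 + 4336 + 4602 + 3548 + 4432 + 3698 + 3919 + 3760 + 3868 + 4992 = 40346
65+: 4356 + 3104 = 7460
Total dependency ratio = (10939 + 7460) / 40346 × 100 = 18399 / 40346 × 100 = 45.6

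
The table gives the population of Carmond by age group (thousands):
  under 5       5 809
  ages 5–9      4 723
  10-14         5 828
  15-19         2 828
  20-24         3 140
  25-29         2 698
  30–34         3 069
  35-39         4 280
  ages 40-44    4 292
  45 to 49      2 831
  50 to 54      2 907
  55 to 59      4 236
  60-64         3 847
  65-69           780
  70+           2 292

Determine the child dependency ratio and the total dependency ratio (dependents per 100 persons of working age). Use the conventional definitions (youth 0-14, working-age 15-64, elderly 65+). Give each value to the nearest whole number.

Youth dependency ratio: 48
Total dependency ratio: 57

0–14: 5 809 + 4 723 + 5 828 = 16 360
15–64: 2 828 + 3 140 + 2 698 + 3 069 + 4 280 + 4 292 + 2 831 + 2 907 + 4 236 + 3 847 = 34 128
65+: 780 + 2 292 = 3 072
Youth dependency ratio = 16 360 / 34 128 × 100 = 48
Total dependency ratio = (16 360 + 3 072) / 34 128 × 100 = 19 432 / 34 128 × 100 = 57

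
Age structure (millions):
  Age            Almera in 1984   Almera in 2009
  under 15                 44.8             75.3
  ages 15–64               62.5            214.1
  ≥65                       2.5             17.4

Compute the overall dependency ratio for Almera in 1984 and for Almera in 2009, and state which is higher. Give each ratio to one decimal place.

Almera in 1984: (44.8 + 2.5) / 62.5 × 100 = 47.3 / 62.5 × 100 = 75.7
Almera in 2009: (75.3 + 17.4) / 214.1 × 100 = 92.7 / 214.1 × 100 = 43.3

Almera in 1984: 75.7
Almera in 2009: 43.3
Higher: Almera in 1984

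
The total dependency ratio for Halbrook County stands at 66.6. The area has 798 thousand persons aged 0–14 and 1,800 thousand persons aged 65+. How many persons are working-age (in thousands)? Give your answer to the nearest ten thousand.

Working-age: 3,900

Total dependency ratio = (youth + elderly) / working-age × 100
66.6 = (798 + 1,800) / W × 100
⇒ 3,900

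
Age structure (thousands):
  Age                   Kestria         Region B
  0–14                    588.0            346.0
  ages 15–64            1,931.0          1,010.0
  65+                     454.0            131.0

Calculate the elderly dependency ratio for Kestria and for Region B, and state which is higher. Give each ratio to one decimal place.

Kestria: 23.5
Region B: 13.0
Higher: Kestria

Kestria: 454.0 / 1,931.0 × 100 = 23.5
Region B: 131.0 / 1,010.0 × 100 = 13.0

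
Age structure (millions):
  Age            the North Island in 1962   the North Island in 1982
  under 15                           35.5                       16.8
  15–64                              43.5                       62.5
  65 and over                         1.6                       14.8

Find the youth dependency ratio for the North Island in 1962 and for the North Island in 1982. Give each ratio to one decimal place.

the North Island in 1962: 81.6
the North Island in 1982: 26.9

the North Island in 1962: 35.5 / 43.5 × 100 = 81.6
the North Island in 1982: 16.8 / 62.5 × 100 = 26.9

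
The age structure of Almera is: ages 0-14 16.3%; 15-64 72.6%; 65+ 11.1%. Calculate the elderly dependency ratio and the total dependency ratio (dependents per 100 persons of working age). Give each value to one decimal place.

Old-age dependency ratio: 15.3
Total dependency ratio: 37.7

Old-age dependency ratio = 11.1 / 72.6 × 100 = 15.3
Total dependency ratio = (16.3 + 11.1) / 72.6 × 100 = 27.4 / 72.6 × 100 = 37.7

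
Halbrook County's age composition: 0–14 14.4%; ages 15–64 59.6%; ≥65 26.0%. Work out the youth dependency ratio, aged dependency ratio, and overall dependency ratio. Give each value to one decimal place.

Youth dependency ratio = 14.4 / 59.6 × 100 = 24.2
Old-age dependency ratio = 26.0 / 59.6 × 100 = 43.6
Total dependency ratio = (14.4 + 26.0) / 59.6 × 100 = 40.4 / 59.6 × 100 = 67.8

Youth dependency ratio: 24.2
Old-age dependency ratio: 43.6
Total dependency ratio: 67.8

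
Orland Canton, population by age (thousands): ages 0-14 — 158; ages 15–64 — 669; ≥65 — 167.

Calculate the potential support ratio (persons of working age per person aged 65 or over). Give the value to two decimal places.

Potential support ratio: 4.01

Potential support ratio = 669 / 167 = 4.01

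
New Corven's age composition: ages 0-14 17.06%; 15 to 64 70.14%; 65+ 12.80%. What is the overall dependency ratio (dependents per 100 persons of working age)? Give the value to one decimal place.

Total dependency ratio = (17.06 + 12.80) / 70.14 × 100 = 29.86 / 70.14 × 100 = 42.6

Total dependency ratio: 42.6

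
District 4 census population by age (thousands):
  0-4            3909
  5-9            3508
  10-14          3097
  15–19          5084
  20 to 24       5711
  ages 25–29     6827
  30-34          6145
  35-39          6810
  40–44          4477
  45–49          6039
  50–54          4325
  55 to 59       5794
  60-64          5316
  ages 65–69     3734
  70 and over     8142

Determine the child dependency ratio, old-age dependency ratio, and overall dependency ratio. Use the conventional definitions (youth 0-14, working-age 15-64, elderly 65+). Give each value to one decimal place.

Youth dependency ratio: 18.6
Old-age dependency ratio: 21.0
Total dependency ratio: 39.6

0–14: 3909 + 3508 + 3097 = 10514
15–64: 5084 + 5711 + 6827 + 6145 + 6810 + 4477 + 6039 + 4325 + 5794 + 5316 = 56528
65+: 3734 + 8142 = 11876
Youth dependency ratio = 10514 / 56528 × 100 = 18.6
Old-age dependency ratio = 11876 / 56528 × 100 = 21.0
Total dependency ratio = (10514 + 11876) / 56528 × 100 = 22390 / 56528 × 100 = 39.6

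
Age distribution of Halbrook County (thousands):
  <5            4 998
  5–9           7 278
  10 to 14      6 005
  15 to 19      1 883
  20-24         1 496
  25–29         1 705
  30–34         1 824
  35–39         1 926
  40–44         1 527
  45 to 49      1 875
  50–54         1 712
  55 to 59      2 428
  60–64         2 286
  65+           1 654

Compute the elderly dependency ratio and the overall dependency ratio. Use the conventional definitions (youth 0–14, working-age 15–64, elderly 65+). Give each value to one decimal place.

Old-age dependency ratio: 8.9
Total dependency ratio: 106.8

0–14: 4 998 + 7 278 + 6 005 = 18 281
15–64: 1 883 + 1 496 + 1 705 + 1 824 + 1 926 + 1 527 + 1 875 + 1 712 + 2 428 + 2 286 = 18 662
65+: 1 654
Old-age dependency ratio = 1 654 / 18 662 × 100 = 8.9
Total dependency ratio = (18 281 + 1 654) / 18 662 × 100 = 19 935 / 18 662 × 100 = 106.8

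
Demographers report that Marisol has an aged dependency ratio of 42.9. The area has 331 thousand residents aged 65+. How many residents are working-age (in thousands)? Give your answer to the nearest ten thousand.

Working-age: 770

Old-age dependency ratio = elderly / working-age × 100
42.9 = 331 / W × 100
⇒ 770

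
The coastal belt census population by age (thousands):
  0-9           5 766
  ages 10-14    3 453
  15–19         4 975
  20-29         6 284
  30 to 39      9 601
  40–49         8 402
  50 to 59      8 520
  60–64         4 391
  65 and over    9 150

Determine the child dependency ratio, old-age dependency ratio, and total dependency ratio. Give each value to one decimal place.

Youth dependency ratio: 21.9
Old-age dependency ratio: 21.7
Total dependency ratio: 43.6

0–14: 5 766 + 3 453 = 9 219
15–64: 4 975 + 6 284 + 9 601 + 8 402 + 8 520 + 4 391 = 42 173
65+: 9 150
Youth dependency ratio = 9 219 / 42 173 × 100 = 21.9
Old-age dependency ratio = 9 150 / 42 173 × 100 = 21.7
Total dependency ratio = (9 219 + 9 150) / 42 173 × 100 = 18 369 / 42 173 × 100 = 43.6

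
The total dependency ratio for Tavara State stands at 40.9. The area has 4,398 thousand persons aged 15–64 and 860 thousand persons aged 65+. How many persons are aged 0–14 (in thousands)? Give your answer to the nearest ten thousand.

Total dependency ratio = (youth + elderly) / working-age × 100
40.9 = (Y + 860) / 4,398 × 100
⇒ 940

Aged 0–14: 940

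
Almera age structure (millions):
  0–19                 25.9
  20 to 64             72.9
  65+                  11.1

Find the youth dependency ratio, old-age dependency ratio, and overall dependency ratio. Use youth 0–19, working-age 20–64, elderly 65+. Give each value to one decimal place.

Youth dependency ratio: 35.5
Old-age dependency ratio: 15.2
Total dependency ratio: 50.8

Youth dependency ratio = 25.9 / 72.9 × 100 = 35.5
Old-age dependency ratio = 11.1 / 72.9 × 100 = 15.2
Total dependency ratio = (25.9 + 11.1) / 72.9 × 100 = 37.0 / 72.9 × 100 = 50.8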